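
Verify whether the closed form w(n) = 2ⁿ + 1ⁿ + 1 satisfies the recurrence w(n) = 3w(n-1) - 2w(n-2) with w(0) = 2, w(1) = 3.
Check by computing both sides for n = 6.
From the recurrence with w(0) = 2, w(1) = 3:
  w(0) = 2, w(1) = 3, w(2) = 5, w(3) = 9, w(4) = 17, w(5) = 33, w(6) = 65
  so the recurrence gives w(6) = 65.
From the proposed closed form w(n) = 2ⁿ + 1ⁿ + 1:
  w(6) = 66.
The recurrence gives 65 but the closed form gives 66, so the closed form does not satisfy the recurrence.

No, the closed form is incorrect.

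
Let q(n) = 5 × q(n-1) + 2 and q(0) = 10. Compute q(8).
Computing step by step:
q(0) = 10
q(1) = 5 × 10 + 2 = 52
q(2) = 5 × 52 + 2 = 262
q(3) = 5 × 262 + 2 = 1312
q(4) = 5 × 1312 + 2 = 6562
q(5) = 5 × 6562 + 2 = 32812
q(6) = 5 × 32812 + 2 = 164062
q(7) = 5 × 164062 + 2 = 820312
q(8) = 5 × 820312 + 2 = 4101562

4101562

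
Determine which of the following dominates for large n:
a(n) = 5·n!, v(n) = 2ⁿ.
Comparing growth rates:
Growth-rate hierarchy: log n ≺ any polynomial ≺ any exponential cⁿ (c>1) ≺ n! ≺ nⁿ.
factorial dominates exponential base 2 asymptotically.

a(n) grows faster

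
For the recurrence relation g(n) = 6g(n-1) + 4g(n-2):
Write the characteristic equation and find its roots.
Substitute g(n) = rⁿ and divide through by rⁿ⁻²: r² - 6r - 4 = 0
Discriminant: 6² + 4·4 = 52, not a perfect square, so by the quadratic formula r = (6 ± √52)/2.
General solution: g(n) = A·r₁ⁿ + B·r₂ⁿ where r₁,r₂ = (6 ± √52)/2

Characteristic: r² - 6r - 4 = 0, Roots: r = (6 ± √52)/2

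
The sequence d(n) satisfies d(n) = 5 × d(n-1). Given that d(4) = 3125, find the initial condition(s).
In general d(n) = 5ⁿ · d(0). At n = 4: d(0) = d(4) / 5^4 = 3125 / 625 = 5.

d(0) = 5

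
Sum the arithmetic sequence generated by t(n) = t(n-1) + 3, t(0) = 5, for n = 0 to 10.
Computing the sequence terms: 5, 8, 11, 14, 17, 20, 23, 26, 29, 32, 35
Adding these values together:

220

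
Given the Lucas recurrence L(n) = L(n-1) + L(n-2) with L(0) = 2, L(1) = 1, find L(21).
Computing the sequence terms:
2, 1, 3, 4, 7, 11, 18, 29, 47, 76, 123, 199, 322, 521, 843, 1364, 2207, 3571, 5778, 9349, 15127, 24476

24476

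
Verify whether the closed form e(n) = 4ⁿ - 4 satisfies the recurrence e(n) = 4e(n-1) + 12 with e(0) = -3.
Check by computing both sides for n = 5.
From the recurrence with e(0) = -3:
  e(0) = -3, e(1) = 0, e(2) = 12, e(3) = 60, e(4) = 252, e(5) = 1020
  so the recurrence gives e(5) = 1020.
From the proposed closed form e(n) = 4ⁿ - 4:
  e(5) = 1020.
Both sides give 1020 at n = 5, and the initial condition(s) match, so the closed form is consistent.

Yes, the closed form is correct.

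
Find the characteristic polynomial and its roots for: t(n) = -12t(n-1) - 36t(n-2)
Substitute t(n) = rⁿ and divide through by rⁿ⁻²: r² + 12r + 36 = 0
Factor: (r + 6)² = 0, so r = -6 (double root).
General solution: t(n) = (A + Bn)·(-6)ⁿ

Characteristic: r² + 12r + 36 = 0, Roots: r = -6 (double root)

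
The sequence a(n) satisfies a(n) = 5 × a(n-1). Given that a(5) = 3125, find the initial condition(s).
In general a(n) = 5ⁿ · a(0). At n = 5: a(0) = a(5) / 5^5 = 3125 / 3125 = 1.

a(0) = 1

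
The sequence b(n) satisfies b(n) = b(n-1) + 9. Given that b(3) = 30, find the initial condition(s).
b(3) = b(0) + 3·9, so b(0) = 30 - 27 = 3.

b(0) = 3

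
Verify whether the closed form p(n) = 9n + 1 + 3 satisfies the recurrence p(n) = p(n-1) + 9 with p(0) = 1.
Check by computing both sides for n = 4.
From the recurrence with p(0) = 1:
  p(0) = 1, p(1) = 10, p(2) = 19, p(3) = 28, p(4) = 37
  so the recurrence gives p(4) = 37.
From the proposed closed form p(n) = 9n + 1 + 3:
  p(4) = 40.
The recurrence gives 37 but the closed form gives 40, so the closed form does not satisfy the recurrence.

No, the closed form is incorrect.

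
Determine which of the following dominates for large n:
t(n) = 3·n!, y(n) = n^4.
Comparing growth rates:
Growth-rate hierarchy: log n ≺ any polynomial ≺ any exponential cⁿ (c>1) ≺ n! ≺ nⁿ.
factorial dominates polynomial degree 4 asymptotically.

t(n) grows faster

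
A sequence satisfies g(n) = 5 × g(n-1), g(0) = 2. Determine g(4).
Computing step by step:
g(0) = 2
g(1) = 5 × 2 = 10
g(2) = 5 × 10 = 50
g(3) = 5 × 50 = 250
g(4) = 5 × 250 = 1250

1250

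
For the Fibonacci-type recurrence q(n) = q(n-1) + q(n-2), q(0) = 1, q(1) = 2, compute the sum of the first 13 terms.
Computing the sequence terms: 1, 2, 3, 5, 8, 13, 21, 34, 55, 89, 144, 233, 377
Adding these values together:

985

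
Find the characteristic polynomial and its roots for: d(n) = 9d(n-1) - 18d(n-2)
Substitute d(n) = rⁿ and divide through by rⁿ⁻²: r² - 9r + 18 = 0
Factor: (r - 3)(r - 6) = 0, so r = 3, 6.
General solution: d(n) = A·3ⁿ + B·6ⁿ

Characteristic: r² - 9r + 18 = 0, Roots: r = 3, 6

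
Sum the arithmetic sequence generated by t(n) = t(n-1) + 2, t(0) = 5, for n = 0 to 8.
Computing the sequence terms: 5, 7, 9, 11, 13, 15, 17, 19, 21
Adding these values together:

117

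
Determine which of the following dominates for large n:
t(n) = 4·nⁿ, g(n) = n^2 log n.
Comparing growth rates:
Growth-rate hierarchy: log n ≺ any polynomial ≺ any exponential cⁿ (c>1) ≺ n! ≺ nⁿ.
super-exponential nⁿ dominates polynomial degree 2 (with log factor) asymptotically.

t(n) grows faster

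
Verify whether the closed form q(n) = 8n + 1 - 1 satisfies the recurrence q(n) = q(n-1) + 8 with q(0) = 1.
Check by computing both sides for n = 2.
From the recurrence with q(0) = 1:
  q(0) = 1, q(1) = 9, q(2) = 17
  so the recurrence gives q(2) = 17.
From the proposed closed form q(n) = 8n + 1 - 1:
  q(2) = 16.
The recurrence gives 17 but the closed form gives 16, so the closed form does not satisfy the recurrence.

No, the closed form is incorrect.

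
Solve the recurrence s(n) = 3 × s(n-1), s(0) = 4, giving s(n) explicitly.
Recurrence: s(n) = 3 × s(n-1), initial: s(0) = 4.
Each term is 3 times the previous, so this is geometric with ratio 3. After n steps: s(n) = s(0)·3ⁿ = 4·3ⁿ.

s(n) = 4·3ⁿ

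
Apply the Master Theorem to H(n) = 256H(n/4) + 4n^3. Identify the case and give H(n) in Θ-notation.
Master Theorem template: H(n) = a·H(n/b) + f(n).
Here: a=256, b=4, f(n)=4n^3
Compute log_b(a) = log_4(256) = 4.
f(n) = 4n^3 = O(n^(4-ε)) with ε = 1. Case 1: H(n) = Θ(n^log_b(a)) = Θ(n^4).

Case 1: H(n) = Θ(n^4)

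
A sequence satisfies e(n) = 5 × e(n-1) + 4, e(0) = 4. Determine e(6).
Computing step by step:
e(0) = 4
e(1) = 5 × 4 + 4 = 24
e(2) = 5 × 24 + 4 = 124
e(3) = 5 × 124 + 4 = 624
e(4) = 5 × 624 + 4 = 3124
e(5) = 5 × 3124 + 4 = 15624
e(6) = 5 × 15624 + 4 = 78124

78124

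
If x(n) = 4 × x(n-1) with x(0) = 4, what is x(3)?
Computing step by step:
x(0) = 4
x(1) = 4 × 4 = 16
x(2) = 4 × 16 = 64
x(3) = 4 × 64 = 256

256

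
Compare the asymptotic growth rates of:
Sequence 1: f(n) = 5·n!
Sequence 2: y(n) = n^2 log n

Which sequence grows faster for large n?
Comparing growth rates:
Growth-rate hierarchy: log n ≺ any polynomial ≺ any exponential cⁿ (c>1) ≺ n! ≺ nⁿ.
factorial dominates polynomial degree 2 (with log factor) asymptotically.

f(n) grows faster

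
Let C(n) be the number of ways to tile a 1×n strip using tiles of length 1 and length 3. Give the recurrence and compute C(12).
Condition on the last tile: it has length 1 (leaving a 1×(n-1) strip) or length 3 (leaving a 1×(n-3) strip), so C(n) = C(n-1) + C(n-3) (order-3 linear recurrence).
For 0 ≤ i < 3 only unit tiles fit, so C(i) = 1.
Iterating the recurrence: C(3) = 2, C(4) = 3, C(5) = 4, C(6) = 6, C(7) = 9, C(8) = 13, C(9) = 19, C(10) = 28, C(11) = 41, C(12) = 60.

C(n) = C(n-1) + C(n-3), with C(i) = 1 for 0 ≤ i < 3; C(12) = 60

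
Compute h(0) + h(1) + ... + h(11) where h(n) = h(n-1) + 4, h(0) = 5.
Computing the sequence terms: 5, 9, 13, 17, 21, 25, 29, 33, 37, 41, 45, 49
Adding these values together:

324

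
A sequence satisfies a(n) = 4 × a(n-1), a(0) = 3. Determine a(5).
Computing step by step:
a(0) = 3
a(1) = 4 × 3 = 12
a(2) = 4 × 12 = 48
a(3) = 4 × 48 = 192
a(4) = 4 × 192 = 768
a(5) = 4 × 768 = 3072

3072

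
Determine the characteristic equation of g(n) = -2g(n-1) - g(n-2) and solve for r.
Substitute g(n) = rⁿ and divide through by rⁿ⁻²: r² + 2r + 1 = 0
Factor: (r + 1)² = 0, so r = -1 (double root).
General solution: g(n) = (A + Bn)·(-1)ⁿ

Characteristic: r² + 2r + 1 = 0, Roots: r = -1 (double root)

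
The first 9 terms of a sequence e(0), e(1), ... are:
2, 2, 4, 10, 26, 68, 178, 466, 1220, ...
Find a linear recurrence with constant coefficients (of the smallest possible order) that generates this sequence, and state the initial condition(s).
Look for the lowest-order linear relation among consecutive terms.
Observation: e(n) - 3·e(n-1) - (-1)·e(n-2) = 0 holds for the shown terms, and no order-1 relation e(n) = α·e(n-1) + β fits.
Check at n=3: 3·4 + (-1)·2 = 10. ✓

e(n) = 3e(n-1) - e(n-2), e(0) = 2, e(1) = 2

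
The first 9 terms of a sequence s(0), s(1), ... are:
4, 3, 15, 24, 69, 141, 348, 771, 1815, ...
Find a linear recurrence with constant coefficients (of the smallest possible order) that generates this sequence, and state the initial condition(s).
Look for the lowest-order linear relation among consecutive terms.
Observation: s(n) - 1·s(n-1) - (3)·s(n-2) = 0 holds for the shown terms, and no order-1 relation s(n) = α·s(n-1) + β fits.
Check at n=3: 1·15 + (3)·3 = 24. ✓

s(n) = s(n-1) + 3s(n-2), s(0) = 4, s(1) = 3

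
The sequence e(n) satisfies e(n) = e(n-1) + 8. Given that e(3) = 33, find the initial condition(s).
e(3) = e(0) + 3·8, so e(0) = 33 - 24 = 9.

e(0) = 9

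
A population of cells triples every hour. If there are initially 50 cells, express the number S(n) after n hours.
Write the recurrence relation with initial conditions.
Each hour multiplies the count by 3, so the count after n hours depends only on the count after n-1 hours: S(n) = 3 × S(n-1). The starting count gives S(0) = 50.
Unrolling n times gives the closed form S(n) = 50 × 3ⁿ.

S(n) = 3 × S(n-1), S(0) = 50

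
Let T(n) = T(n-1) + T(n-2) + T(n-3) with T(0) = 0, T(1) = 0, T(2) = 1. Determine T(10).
Computing the sequence terms:
0, 0, 1, 1, 2, 4, 7, 13, 24, 44, 81

81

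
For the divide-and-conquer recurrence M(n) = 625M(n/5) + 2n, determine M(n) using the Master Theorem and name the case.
Master Theorem template: M(n) = a·M(n/b) + f(n).
Here: a=625, b=5, f(n)=2n
Compute log_b(a) = log_5(625) = 4.
f(n) = 2n = O(n^(4-ε)) with ε = 3. Case 1: M(n) = Θ(n^log_b(a)) = Θ(n^4).

Case 1: M(n) = Θ(n^4)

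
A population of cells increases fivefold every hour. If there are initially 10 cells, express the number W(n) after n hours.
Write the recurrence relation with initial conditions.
Each hour multiplies the count by 5, so the count after n hours depends only on the count after n-1 hours: W(n) = 5 × W(n-1). The starting count gives W(0) = 10.
Unrolling n times gives the closed form W(n) = 10 × 5ⁿ.

W(n) = 5 × W(n-1), W(0) = 10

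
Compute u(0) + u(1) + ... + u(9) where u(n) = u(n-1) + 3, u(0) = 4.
Computing the sequence terms: 4, 7, 10, 13, 16, 19, 22, 25, 28, 31
Adding these values together:

175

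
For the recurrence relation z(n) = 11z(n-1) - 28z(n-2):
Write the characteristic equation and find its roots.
Substitute z(n) = rⁿ and divide through by rⁿ⁻²: r² - 11r + 28 = 0
Factor: (r - 4)(r - 7) = 0, so r = 4, 7.
General solution: z(n) = A·4ⁿ + B·7ⁿ

Characteristic: r² - 11r + 28 = 0, Roots: r = 4, 7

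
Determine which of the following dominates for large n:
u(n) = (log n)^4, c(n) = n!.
Comparing growth rates:
Growth-rate hierarchy: log n ≺ any polynomial ≺ any exponential cⁿ (c>1) ≺ n! ≺ nⁿ.
factorial dominates polylogarithmic (log n)^4 asymptotically.

c(n) grows faster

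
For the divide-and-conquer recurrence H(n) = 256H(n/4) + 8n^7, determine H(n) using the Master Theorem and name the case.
Master Theorem template: H(n) = a·H(n/b) + f(n).
Here: a=256, b=4, f(n)=8n^7
Compute log_b(a) = log_4(256) = 4.
f(n) = 8n^7 = Ω(n^(4+ε)) with ε = 3, and the regularity condition holds (a·f(n/b) = (a/b^7)·f(n) with a/b^7 = 4^-3 < 1). Case 3: H(n) = Θ(f(n)) = Θ(n^7).

Case 3: H(n) = Θ(n^7)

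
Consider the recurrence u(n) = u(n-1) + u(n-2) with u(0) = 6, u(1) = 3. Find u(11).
Computing the sequence terms:
6, 3, 9, 12, 21, 33, 54, 87, 141, 228, 369, 597

597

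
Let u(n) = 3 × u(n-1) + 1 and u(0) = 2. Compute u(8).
Computing step by step:
u(0) = 2
u(1) = 3 × 2 + 1 = 7
u(2) = 3 × 7 + 1 = 22
u(3) = 3 × 22 + 1 = 67
u(4) = 3 × 67 + 1 = 202
u(5) = 3 × 202 + 1 = 607
u(6) = 3 × 607 + 1 = 1822
u(7) = 3 × 1822 + 1 = 5467
u(8) = 3 × 5467 + 1 = 16402

16402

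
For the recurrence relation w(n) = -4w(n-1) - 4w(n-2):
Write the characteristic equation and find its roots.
Substitute w(n) = rⁿ and divide through by rⁿ⁻²: r² + 4r + 4 = 0
Factor: (r + 2)² = 0, so r = -2 (double root).
General solution: w(n) = (A + Bn)·(-2)ⁿ

Characteristic: r² + 4r + 4 = 0, Roots: r = -2 (double root)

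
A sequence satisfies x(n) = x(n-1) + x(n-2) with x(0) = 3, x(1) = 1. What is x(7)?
Computing the sequence terms:
3, 1, 4, 5, 9, 14, 23, 37

37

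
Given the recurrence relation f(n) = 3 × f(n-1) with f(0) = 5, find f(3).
Computing step by step:
f(0) = 5
f(1) = 3 × 5 = 15
f(2) = 3 × 15 = 45
f(3) = 3 × 45 = 135

135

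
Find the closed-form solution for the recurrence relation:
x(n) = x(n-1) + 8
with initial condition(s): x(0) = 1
Recurrence: x(n) = x(n-1) + 8, initial: x(0) = 1.
Each step adds 8, so x(n) = x(0) + 8n = 8n + 1.

x(n) = 8n + 1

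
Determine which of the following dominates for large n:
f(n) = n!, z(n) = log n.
Comparing growth rates:
Growth-rate hierarchy: log n ≺ any polynomial ≺ any exponential cⁿ (c>1) ≺ n! ≺ nⁿ.
factorial dominates logarithmic asymptotically.

f(n) grows faster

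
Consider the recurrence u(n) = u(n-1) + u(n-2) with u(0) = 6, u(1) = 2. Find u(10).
Computing the sequence terms:
6, 2, 8, 10, 18, 28, 46, 74, 120, 194, 314

314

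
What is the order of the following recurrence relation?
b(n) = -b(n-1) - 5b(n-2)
The order is the largest lag k for which b(n-k) appears. Here the deepest term is b(n-2), so the order is 2.

Order 2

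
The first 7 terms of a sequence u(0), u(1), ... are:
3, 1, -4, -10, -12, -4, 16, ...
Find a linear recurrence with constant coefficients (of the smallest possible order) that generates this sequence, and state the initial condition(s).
Look for the lowest-order linear relation among consecutive terms.
Observation: u(n) - 2·u(n-1) - (-2)·u(n-2) = 0 holds for the shown terms, and no order-1 relation u(n) = α·u(n-1) + β fits.
Check at n=3: 2·-4 + (-2)·1 = -10. ✓

u(n) = 2u(n-1) - 2u(n-2), u(0) = 3, u(1) = 1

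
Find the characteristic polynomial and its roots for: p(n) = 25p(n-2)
Substitute p(n) = rⁿ and divide through by rⁿ⁻²: r² - 25 = 0
Factor: (r - 5)(r + 5) = 0, so r = 5, -5.
General solution: p(n) = A·5ⁿ + B·(-5)ⁿ

Characteristic: r² - 25 = 0, Roots: r = 5, -5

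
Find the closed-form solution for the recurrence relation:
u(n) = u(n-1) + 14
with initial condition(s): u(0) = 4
Recurrence: u(n) = u(n-1) + 14, initial: u(0) = 4.
Each step adds 14, so u(n) = u(0) + 14n = 14n + 4.

u(n) = 14n + 4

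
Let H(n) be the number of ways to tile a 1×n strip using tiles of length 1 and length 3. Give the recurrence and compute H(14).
Condition on the last tile: it has length 1 (leaving a 1×(n-1) strip) or length 3 (leaving a 1×(n-3) strip), so H(n) = H(n-1) + H(n-3) (order-3 linear recurrence).
For 0 ≤ i < 3 only unit tiles fit, so H(i) = 1.
Iterating the recurrence: H(3) = 2, H(4) = 3, H(5) = 4, H(6) = 6, H(7) = 9, H(8) = 13, H(9) = 19, H(10) = 28, H(11) = 41, H(12) = 60, H(13) = 88, H(14) = 129.

H(n) = H(n-1) + H(n-3), with H(i) = 1 for 0 ≤ i < 3; H(14) = 129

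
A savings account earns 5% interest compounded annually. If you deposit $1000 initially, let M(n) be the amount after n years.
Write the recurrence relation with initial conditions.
Each year the balance grows by 5%, i.e. is multiplied by 1 + 5/100 = 1.05, so M(n) = 1.05 × M(n-1). The initial deposit gives M(0) = 1000.
Unrolling gives the closed form M(n) = 1000 × (1.05)ⁿ.

M(n) = 1.05 × M(n-1), M(0) = 1000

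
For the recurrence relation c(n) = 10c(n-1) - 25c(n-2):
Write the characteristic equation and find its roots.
Substitute c(n) = rⁿ and divide through by rⁿ⁻²: r² - 10r + 25 = 0
Factor: (r - 5)² = 0, so r = 5 (double root).
General solution: c(n) = (A + Bn)·5ⁿ

Characteristic: r² - 10r + 25 = 0, Roots: r = 5 (double root)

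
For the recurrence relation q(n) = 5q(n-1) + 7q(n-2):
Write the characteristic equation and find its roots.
Substitute q(n) = rⁿ and divide through by rⁿ⁻²: r² - 5r - 7 = 0
Discriminant: 5² + 4·7 = 53, not a perfect square, so by the quadratic formula r = (5 ± √53)/2.
General solution: q(n) = A·r₁ⁿ + B·r₂ⁿ where r₁,r₂ = (5 ± √53)/2

Characteristic: r² - 5r - 7 = 0, Roots: r = (5 ± √53)/2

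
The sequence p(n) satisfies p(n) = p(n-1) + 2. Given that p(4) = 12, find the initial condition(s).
p(4) = p(0) + 4·2, so p(0) = 12 - 8 = 4.

p(0) = 4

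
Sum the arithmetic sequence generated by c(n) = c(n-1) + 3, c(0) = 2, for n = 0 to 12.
Computing the sequence terms: 2, 5, 8, 11, 14, 17, 20, 23, 26, 29, 32, 35, 38
Adding these values together:

260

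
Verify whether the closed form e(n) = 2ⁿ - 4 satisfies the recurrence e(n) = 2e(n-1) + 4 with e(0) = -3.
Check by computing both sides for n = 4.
From the recurrence with e(0) = -3:
  e(0) = -3, e(1) = -2, e(2) = 0, e(3) = 4, e(4) = 12
  so the recurrence gives e(4) = 12.
From the proposed closed form e(n) = 2ⁿ - 4:
  e(4) = 12.
Both sides give 12 at n = 4, and the initial condition(s) match, so the closed form is consistent.

Yes, the closed form is correct.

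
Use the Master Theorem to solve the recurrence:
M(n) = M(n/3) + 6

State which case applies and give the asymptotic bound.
Master Theorem template: M(n) = a·M(n/b) + f(n).
Here: a=1, b=3, f(n)=6
Compute log_b(a) = log_3(1) = 0.
f(n) = 6 = Θ(1). Case 2: M(n) = Θ(log n).

Case 2: M(n) = Θ(log n)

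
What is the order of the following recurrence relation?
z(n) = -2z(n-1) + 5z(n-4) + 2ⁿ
The order is the largest lag k for which z(n-k) appears. Here the deepest term is z(n-4) (the 2ⁿ term is non-homogeneous and does not affect the order), so the order is 4.

Order 4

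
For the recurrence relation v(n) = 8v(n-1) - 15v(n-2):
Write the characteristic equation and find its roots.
Substitute v(n) = rⁿ and divide through by rⁿ⁻²: r² - 8r + 15 = 0
Factor: (r - 3)(r - 5) = 0, so r = 3, 5.
General solution: v(n) = A·3ⁿ + B·5ⁿ

Characteristic: r² - 8r + 15 = 0, Roots: r = 3, 5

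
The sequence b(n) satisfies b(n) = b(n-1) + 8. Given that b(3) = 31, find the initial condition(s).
b(3) = b(0) + 3·8, so b(0) = 31 - 24 = 7.

b(0) = 7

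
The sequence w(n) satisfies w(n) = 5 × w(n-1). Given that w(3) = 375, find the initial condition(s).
In general w(n) = 5ⁿ · w(0). At n = 3: w(0) = w(3) / 5^3 = 375 / 125 = 3.

w(0) = 3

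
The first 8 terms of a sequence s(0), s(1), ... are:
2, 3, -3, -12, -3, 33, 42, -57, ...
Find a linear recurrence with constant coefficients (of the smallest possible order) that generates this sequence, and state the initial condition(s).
Look for the lowest-order linear relation among consecutive terms.
Observation: s(n) - 1·s(n-1) - (-3)·s(n-2) = 0 holds for the shown terms, and no order-1 relation s(n) = α·s(n-1) + β fits.
Check at n=3: 1·-3 + (-3)·3 = -12. ✓

s(n) = s(n-1) - 3s(n-2), s(0) = 2, s(1) = 3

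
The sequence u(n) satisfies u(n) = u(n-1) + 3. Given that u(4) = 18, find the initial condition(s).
u(4) = u(0) + 4·3, so u(0) = 18 - 12 = 6.

u(0) = 6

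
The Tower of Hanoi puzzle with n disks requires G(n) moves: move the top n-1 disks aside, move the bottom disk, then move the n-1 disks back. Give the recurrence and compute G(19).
Moving n disks = move the top n-1 disks aside (G(n-1) moves) + move the largest disk (1 move) + move the n-1 disks back on top (G(n-1) moves), so G(n) = 2G(n-1) + 1, with G(1) = 1 (a single disk takes one move).
First terms: 1, 3, 7, 15, 31, 63, … — each is one less than a power of 2. Indeed G(n) + 1 = 2(G(n-1) + 1) with G(1) + 1 = 2, so G(n) + 1 = 2ⁿ and G(n) = 2ⁿ - 1.
Hence G(19) = 2^19 - 1 = 524288 - 1 = 524287.

G(n) = 2G(n-1) + 1, G(1) = 1; G(19) = 524287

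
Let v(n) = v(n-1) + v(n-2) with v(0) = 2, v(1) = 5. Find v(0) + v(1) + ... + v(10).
Computing the sequence terms: 2, 5, 7, 12, 19, 31, 50, 81, 131, 212, 343
Adding these values together:

893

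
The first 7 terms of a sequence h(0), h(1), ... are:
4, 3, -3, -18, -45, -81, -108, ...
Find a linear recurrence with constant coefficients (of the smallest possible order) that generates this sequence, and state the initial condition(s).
Look for the lowest-order linear relation among consecutive terms.
Observation: h(n) - 3·h(n-1) - (-3)·h(n-2) = 0 holds for the shown terms, and no order-1 relation h(n) = α·h(n-1) + β fits.
Check at n=3: 3·-3 + (-3)·3 = -18. ✓

h(n) = 3h(n-1) - 3h(n-2), h(0) = 4, h(1) = 3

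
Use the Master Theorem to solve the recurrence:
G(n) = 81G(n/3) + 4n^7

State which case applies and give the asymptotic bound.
Master Theorem template: G(n) = a·G(n/b) + f(n).
Here: a=81, b=3, f(n)=4n^7
Compute log_b(a) = log_3(81) = 4.
f(n) = 4n^7 = Ω(n^(4+ε)) with ε = 3, and the regularity condition holds (a·f(n/b) = (a/b^7)·f(n) with a/b^7 = 3^-3 < 1). Case 3: G(n) = Θ(f(n)) = Θ(n^7).

Case 3: G(n) = Θ(n^7)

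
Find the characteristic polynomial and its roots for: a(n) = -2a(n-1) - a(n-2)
Substitute a(n) = rⁿ and divide through by rⁿ⁻²: r² + 2r + 1 = 0
Factor: (r + 1)² = 0, so r = -1 (double root).
General solution: a(n) = (A + Bn)·(-1)ⁿ

Characteristic: r² + 2r + 1 = 0, Roots: r = -1 (double root)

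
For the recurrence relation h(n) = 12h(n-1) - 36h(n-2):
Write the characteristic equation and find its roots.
Substitute h(n) = rⁿ and divide through by rⁿ⁻²: r² - 12r + 36 = 0
Factor: (r - 6)² = 0, so r = 6 (double root).
General solution: h(n) = (A + Bn)·6ⁿ

Characteristic: r² - 12r + 36 = 0, Roots: r = 6 (double root)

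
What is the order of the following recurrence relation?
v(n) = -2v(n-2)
The order is the largest lag k for which v(n-k) appears. Here the deepest term is v(n-2), so the order is 2.

Order 2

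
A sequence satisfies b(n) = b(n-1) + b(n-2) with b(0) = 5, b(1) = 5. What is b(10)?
Computing the sequence terms:
5, 5, 10, 15, 25, 40, 65, 105, 170, 275, 445

445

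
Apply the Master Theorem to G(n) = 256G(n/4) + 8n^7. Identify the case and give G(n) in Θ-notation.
Master Theorem template: G(n) = a·G(n/b) + f(n).
Here: a=256, b=4, f(n)=8n^7
Compute log_b(a) = log_4(256) = 4.
f(n) = 8n^7 = Ω(n^(4+ε)) with ε = 3, and the regularity condition holds (a·f(n/b) = (a/b^7)·f(n) with a/b^7 = 4^-3 < 1). Case 3: G(n) = Θ(f(n)) = Θ(n^7).

Case 3: G(n) = Θ(n^7)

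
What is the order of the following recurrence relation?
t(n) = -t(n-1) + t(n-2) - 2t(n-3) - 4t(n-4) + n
The order is the largest lag k for which t(n-k) appears. Here the deepest term is t(n-4) (the n term is non-homogeneous and does not affect the order), so the order is 4.

Order 4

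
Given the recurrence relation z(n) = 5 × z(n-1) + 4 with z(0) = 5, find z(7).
Computing step by step:
z(0) = 5
z(1) = 5 × 5 + 4 = 29
z(2) = 5 × 29 + 4 = 149
z(3) = 5 × 149 + 4 = 749
z(4) = 5 × 749 + 4 = 3749
z(5) = 5 × 3749 + 4 = 18749
z(6) = 5 × 18749 + 4 = 93749
z(7) = 5 × 93749 + 4 = 468749

468749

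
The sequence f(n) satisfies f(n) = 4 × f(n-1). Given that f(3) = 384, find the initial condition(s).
In general f(n) = 4ⁿ · f(0). At n = 3: f(0) = f(3) / 4^3 = 384 / 64 = 6.

f(0) = 6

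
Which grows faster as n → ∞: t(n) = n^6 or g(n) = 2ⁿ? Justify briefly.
Comparing growth rates:
Growth-rate hierarchy: log n ≺ any polynomial ≺ any exponential cⁿ (c>1) ≺ n! ≺ nⁿ.
exponential base 2 dominates polynomial degree 6 asymptotically.

g(n) grows faster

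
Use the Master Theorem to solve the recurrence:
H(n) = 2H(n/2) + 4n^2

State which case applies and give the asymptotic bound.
Master Theorem template: H(n) = a·H(n/b) + f(n).
Here: a=2, b=2, f(n)=4n^2
Compute log_b(a) = log_2(2) = 1.
f(n) = 4n^2 = Ω(n^(1+ε)) with ε = 1, and the regularity condition holds (a·f(n/b) = (a/b^2)·f(n) with a/b^2 = 2^-1 < 1). Case 3: H(n) = Θ(f(n)) = Θ(n^2).

Case 3: H(n) = Θ(n^2)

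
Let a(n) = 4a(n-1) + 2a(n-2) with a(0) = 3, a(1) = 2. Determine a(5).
Computing the sequence terms:
3, 2, 14, 60, 268, 1192

1192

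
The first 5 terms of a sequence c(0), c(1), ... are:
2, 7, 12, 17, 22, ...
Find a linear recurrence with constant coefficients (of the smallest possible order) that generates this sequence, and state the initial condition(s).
Look for the lowest-order linear relation among consecutive terms.
Observation: consecutive differences are constant (= 5).
Check at n=2: 1·7 + 5 = 12. ✓

c(n) = c(n-1) + 5, c(0) = 2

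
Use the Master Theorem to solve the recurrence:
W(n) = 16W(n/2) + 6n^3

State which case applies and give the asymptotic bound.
Master Theorem template: W(n) = a·W(n/b) + f(n).
Here: a=16, b=2, f(n)=6n^3
Compute log_b(a) = log_2(16) = 4.
f(n) = 6n^3 = O(n^(4-ε)) with ε = 1. Case 1: W(n) = Θ(n^log_b(a)) = Θ(n^4).

Case 1: W(n) = Θ(n^4)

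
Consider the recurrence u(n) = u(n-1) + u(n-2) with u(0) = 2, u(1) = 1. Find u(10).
Computing the sequence terms:
2, 1, 3, 4, 7, 11, 18, 29, 47, 76, 123

123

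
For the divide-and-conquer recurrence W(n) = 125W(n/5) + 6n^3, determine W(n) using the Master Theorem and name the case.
Master Theorem template: W(n) = a·W(n/b) + f(n).
Here: a=125, b=5, f(n)=6n^3
Compute log_b(a) = log_5(125) = 3.
f(n) = 6n^3 = Θ(n^3). Case 2: W(n) = Θ(n^3 log n).

Case 2: W(n) = Θ(n^3 log n)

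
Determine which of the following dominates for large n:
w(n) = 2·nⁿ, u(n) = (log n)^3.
Comparing growth rates:
Growth-rate hierarchy: log n ≺ any polynomial ≺ any exponential cⁿ (c>1) ≺ n! ≺ nⁿ.
super-exponential nⁿ dominates polylogarithmic (log n)^3 asymptotically.

w(n) grows faster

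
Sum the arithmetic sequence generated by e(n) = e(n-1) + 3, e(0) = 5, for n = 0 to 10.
Computing the sequence terms: 5, 8, 11, 14, 17, 20, 23, 26, 29, 32, 35
Adding these values together:

220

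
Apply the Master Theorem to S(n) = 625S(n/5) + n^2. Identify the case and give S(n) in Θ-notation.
Master Theorem template: S(n) = a·S(n/b) + f(n).
Here: a=625, b=5, f(n)=n^2
Compute log_b(a) = log_5(625) = 4.
f(n) = n^2 = O(n^(4-ε)) with ε = 2. Case 1: S(n) = Θ(n^log_b(a)) = Θ(n^4).

Case 1: S(n) = Θ(n^4)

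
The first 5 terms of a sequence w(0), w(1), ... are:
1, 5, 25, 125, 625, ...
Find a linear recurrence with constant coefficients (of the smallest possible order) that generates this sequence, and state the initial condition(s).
Look for the lowest-order linear relation among consecutive terms.
Observation: each term is 5× the previous.
Check at n=2: 5·5 = 25. ✓

w(n) = 5 × w(n-1), w(0) = 1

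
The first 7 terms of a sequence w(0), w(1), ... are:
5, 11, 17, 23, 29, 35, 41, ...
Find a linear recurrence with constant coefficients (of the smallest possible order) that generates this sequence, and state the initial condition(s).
Look for the lowest-order linear relation among consecutive terms.
Observation: consecutive differences are constant (= 6).
Check at n=2: 1·11 + 6 = 17. ✓

w(n) = w(n-1) + 6, w(0) = 5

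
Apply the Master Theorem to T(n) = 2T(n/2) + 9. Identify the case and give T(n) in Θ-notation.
Master Theorem template: T(n) = a·T(n/b) + f(n).
Here: a=2, b=2, f(n)=9
Compute log_b(a) = log_2(2) = 1.
f(n) = 9 = O(n^(1-ε)) with ε = 1. Case 1: T(n) = Θ(n^log_b(a)) = Θ(n).

Case 1: T(n) = Θ(n)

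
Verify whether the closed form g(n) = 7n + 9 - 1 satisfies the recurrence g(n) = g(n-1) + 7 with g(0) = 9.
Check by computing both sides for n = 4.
From the recurrence with g(0) = 9:
  g(0) = 9, g(1) = 16, g(2) = 23, g(3) = 30, g(4) = 37
  so the recurrence gives g(4) = 37.
From the proposed closed form g(n) = 7n + 9 - 1:
  g(4) = 36.
The recurrence gives 37 but the closed form gives 36, so the closed form does not satisfy the recurrence.

No, the closed form is incorrect.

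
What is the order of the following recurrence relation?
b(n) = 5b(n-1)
The order is the largest lag k for which b(n-k) appears. Here the deepest term is b(n-1), so the order is 1.

Order 1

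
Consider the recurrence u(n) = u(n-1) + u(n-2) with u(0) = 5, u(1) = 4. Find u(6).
Computing the sequence terms:
5, 4, 9, 13, 22, 35, 57

57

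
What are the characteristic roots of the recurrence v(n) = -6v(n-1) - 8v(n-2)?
Substitute v(n) = rⁿ and divide through by rⁿ⁻²: r² + 6r + 8 = 0
Factor: (r + 4)(r + 2) = 0, so r = -4, -2.
General solution: v(n) = A·(-4)ⁿ + B·(-2)ⁿ

Characteristic: r² + 6r + 8 = 0, Roots: r = -4, -2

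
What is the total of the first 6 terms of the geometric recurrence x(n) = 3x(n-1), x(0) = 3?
Computing the sequence terms: 3, 9, 27, 81, 243, 729
Adding these values together:

1092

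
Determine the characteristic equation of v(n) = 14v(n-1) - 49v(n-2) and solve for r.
Substitute v(n) = rⁿ and divide through by rⁿ⁻²: r² - 14r + 49 = 0
Factor: (r - 7)² = 0, so r = 7 (double root).
General solution: v(n) = (A + Bn)·7ⁿ

Characteristic: r² - 14r + 49 = 0, Roots: r = 7 (double root)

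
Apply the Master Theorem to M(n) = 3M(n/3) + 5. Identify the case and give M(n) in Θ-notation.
Master Theorem template: M(n) = a·M(n/b) + f(n).
Here: a=3, b=3, f(n)=5
Compute log_b(a) = log_3(3) = 1.
f(n) = 5 = O(n^(1-ε)) with ε = 1. Case 1: M(n) = Θ(n^log_b(a)) = Θ(n).

Case 1: M(n) = Θ(n)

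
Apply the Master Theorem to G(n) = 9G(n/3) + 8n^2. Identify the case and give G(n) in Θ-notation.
Master Theorem template: G(n) = a·G(n/b) + f(n).
Here: a=9, b=3, f(n)=8n^2
Compute log_b(a) = log_3(9) = 2.
f(n) = 8n^2 = Θ(n^2). Case 2: G(n) = Θ(n^2 log n).

Case 2: G(n) = Θ(n^2 log n)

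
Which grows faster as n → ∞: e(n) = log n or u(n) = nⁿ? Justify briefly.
Comparing growth rates:
Growth-rate hierarchy: log n ≺ any polynomial ≺ any exponential cⁿ (c>1) ≺ n! ≺ nⁿ.
super-exponential nⁿ dominates logarithmic asymptotically.

u(n) grows faster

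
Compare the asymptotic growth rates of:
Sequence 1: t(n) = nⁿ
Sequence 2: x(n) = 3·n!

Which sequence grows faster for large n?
Comparing growth rates:
Growth-rate hierarchy: log n ≺ any polynomial ≺ any exponential cⁿ (c>1) ≺ n! ≺ nⁿ.
super-exponential nⁿ dominates factorial asymptotically.

t(n) grows faster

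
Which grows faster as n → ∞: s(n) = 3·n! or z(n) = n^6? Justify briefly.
Comparing growth rates:
Growth-rate hierarchy: log n ≺ any polynomial ≺ any exponential cⁿ (c>1) ≺ n! ≺ nⁿ.
factorial dominates polynomial degree 6 asymptotically.

s(n) grows faster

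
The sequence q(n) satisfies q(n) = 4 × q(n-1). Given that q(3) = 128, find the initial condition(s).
In general q(n) = 4ⁿ · q(0). At n = 3: q(0) = q(3) / 4^3 = 128 / 64 = 2.

q(0) = 2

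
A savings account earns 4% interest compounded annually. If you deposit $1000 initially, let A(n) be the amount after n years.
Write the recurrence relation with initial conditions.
Each year the balance grows by 4%, i.e. is multiplied by 1 + 4/100 = 1.04, so A(n) = 1.04 × A(n-1). The initial deposit gives A(0) = 1000.
Unrolling gives the closed form A(n) = 1000 × (1.04)ⁿ.

A(n) = 1.04 × A(n-1), A(0) = 1000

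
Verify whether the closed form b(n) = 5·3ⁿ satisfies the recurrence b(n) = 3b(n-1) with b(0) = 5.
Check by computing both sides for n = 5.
From the recurrence with b(0) = 5:
  b(0) = 5, b(1) = 15, b(2) = 45, b(3) = 135, b(4) = 405, b(5) = 1215
  so the recurrence gives b(5) = 1215.
From the proposed closed form b(n) = 5·3ⁿ:
  b(5) = 1215.
Both sides give 1215 at n = 5, and the initial condition(s) match, so the closed form is consistent.

Yes, the closed form is correct.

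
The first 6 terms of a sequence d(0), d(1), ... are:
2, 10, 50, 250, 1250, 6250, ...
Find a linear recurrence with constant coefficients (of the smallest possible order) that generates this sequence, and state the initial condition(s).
Look for the lowest-order linear relation among consecutive terms.
Observation: each term is 5× the previous.
Check at n=2: 5·10 = 50. ✓

d(n) = 5 × d(n-1), d(0) = 2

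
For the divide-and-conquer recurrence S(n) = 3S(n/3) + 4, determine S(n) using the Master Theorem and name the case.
Master Theorem template: S(n) = a·S(n/b) + f(n).
Here: a=3, b=3, f(n)=4
Compute log_b(a) = log_3(3) = 1.
f(n) = 4 = O(n^(1-ε)) with ε = 1. Case 1: S(n) = Θ(n^log_b(a)) = Θ(n).

Case 1: S(n) = Θ(n)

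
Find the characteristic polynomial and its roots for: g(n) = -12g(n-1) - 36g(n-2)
Substitute g(n) = rⁿ and divide through by rⁿ⁻²: r² + 12r + 36 = 0
Factor: (r + 6)² = 0, so r = -6 (double root).
General solution: g(n) = (A + Bn)·(-6)ⁿ

Characteristic: r² + 12r + 36 = 0, Roots: r = -6 (double root)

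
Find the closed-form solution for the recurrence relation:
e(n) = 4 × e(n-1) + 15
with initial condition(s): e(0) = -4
Recurrence: e(n) = 4 × e(n-1) + 15, initial: e(0) = -4.
Try e(n) = A·4ⁿ + C. Substituting: A·4ⁿ + C = 4(A·4ⁿ⁻¹ + C) + 15 = A·4ⁿ + 4C + 15, so C = 4C + 15, giving C = -5. Then e(0) = A - 5 = -4 gives A = 1.

e(n) = 4ⁿ - 5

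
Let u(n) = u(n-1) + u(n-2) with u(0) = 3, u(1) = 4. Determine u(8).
Computing the sequence terms:
3, 4, 7, 11, 18, 29, 47, 76, 123

123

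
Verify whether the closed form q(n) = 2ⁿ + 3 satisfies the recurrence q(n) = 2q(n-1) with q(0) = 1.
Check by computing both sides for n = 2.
From the recurrence with q(0) = 1:
  q(0) = 1, q(1) = 2, q(2) = 4
  so the recurrence gives q(2) = 4.
From the proposed closed form q(n) = 2ⁿ + 3:
  q(2) = 7.
The recurrence gives 4 but the closed form gives 7, so the closed form does not satisfy the recurrence.

No, the closed form is incorrect.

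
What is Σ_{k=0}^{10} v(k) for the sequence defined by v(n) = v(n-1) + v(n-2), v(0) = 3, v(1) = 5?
Computing the sequence terms: 3, 5, 8, 13, 21, 34, 55, 89, 144, 233, 377
Adding these values together:

982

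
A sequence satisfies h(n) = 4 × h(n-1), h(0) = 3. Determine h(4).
Computing step by step:
h(0) = 3
h(1) = 4 × 3 = 12
h(2) = 4 × 12 = 48
h(3) = 4 × 48 = 192
h(4) = 4 × 192 = 768

768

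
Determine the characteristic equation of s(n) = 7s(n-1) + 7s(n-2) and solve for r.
Substitute s(n) = rⁿ and divide through by rⁿ⁻²: r² - 7r - 7 = 0
Discriminant: 7² + 4·7 = 77, not a perfect square, so by the quadratic formula r = (7 ± √77)/2.
General solution: s(n) = A·r₁ⁿ + B·r₂ⁿ where r₁,r₂ = (7 ± √77)/2

Characteristic: r² - 7r - 7 = 0, Roots: r = (7 ± √77)/2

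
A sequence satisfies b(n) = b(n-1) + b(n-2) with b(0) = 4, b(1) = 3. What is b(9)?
Computing the sequence terms:
4, 3, 7, 10, 17, 27, 44, 71, 115, 186

186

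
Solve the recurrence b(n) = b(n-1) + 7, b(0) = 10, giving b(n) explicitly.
Recurrence: b(n) = b(n-1) + 7, initial: b(0) = 10.
Each step adds 7, so b(n) = b(0) + 7n = 7n + 10.

b(n) = 7n + 10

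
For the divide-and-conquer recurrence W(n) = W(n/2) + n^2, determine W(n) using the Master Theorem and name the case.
Master Theorem template: W(n) = a·W(n/b) + f(n).
Here: a=1, b=2, f(n)=n^2
Compute log_b(a) = log_2(1) = 0.
f(n) = n^2 = Ω(n^(0+ε)) with ε = 2, and the regularity condition holds (a·f(n/b) = (a/b^2)·f(n) with a/b^2 = 2^-2 < 1). Case 3: W(n) = Θ(f(n)) = Θ(n^2).

Case 3: W(n) = Θ(n^2)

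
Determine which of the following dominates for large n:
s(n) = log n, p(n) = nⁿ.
Comparing growth rates:
Growth-rate hierarchy: log n ≺ any polynomial ≺ any exponential cⁿ (c>1) ≺ n! ≺ nⁿ.
super-exponential nⁿ dominates logarithmic asymptotically.

p(n) grows faster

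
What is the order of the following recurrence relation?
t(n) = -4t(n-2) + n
The order is the largest lag k for which t(n-k) appears. Here the deepest term is t(n-2) (the n term is non-homogeneous and does not affect the order), so the order is 2.

Order 2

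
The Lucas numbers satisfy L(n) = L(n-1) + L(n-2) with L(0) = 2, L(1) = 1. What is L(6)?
Computing the sequence terms:
2, 1, 3, 4, 7, 11, 18

18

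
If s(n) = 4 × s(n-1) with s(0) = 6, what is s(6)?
Computing step by step:
s(0) = 6
s(1) = 4 × 6 = 24
s(2) = 4 × 24 = 96
s(3) = 4 × 96 = 384
s(4) = 4 × 384 = 1536
s(5) = 4 × 1536 = 6144
s(6) = 4 × 6144 = 24576

24576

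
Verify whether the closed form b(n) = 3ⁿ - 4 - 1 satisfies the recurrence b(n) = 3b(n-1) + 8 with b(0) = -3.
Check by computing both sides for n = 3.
From the recurrence with b(0) = -3:
  b(0) = -3, b(1) = -1, b(2) = 5, b(3) = 23
  so the recurrence gives b(3) = 23.
From the proposed closed form b(n) = 3ⁿ - 4 - 1:
  b(3) = 22.
The recurrence gives 23 but the closed form gives 22, so the closed form does not satisfy the recurrence.

No, the closed form is incorrect.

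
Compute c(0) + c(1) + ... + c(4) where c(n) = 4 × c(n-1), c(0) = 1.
Computing the sequence terms: 1, 4, 16, 64, 256
Adding these values together:

341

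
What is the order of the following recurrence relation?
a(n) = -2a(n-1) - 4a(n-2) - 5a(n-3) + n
The order is the largest lag k for which a(n-k) appears. Here the deepest term is a(n-3) (the n term is non-homogeneous and does not affect the order), so the order is 3.

Order 3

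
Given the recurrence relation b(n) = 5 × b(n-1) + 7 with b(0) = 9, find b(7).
Computing step by step:
b(0) = 9
b(1) = 5 × 9 + 7 = 52
b(2) = 5 × 52 + 7 = 267
b(3) = 5 × 267 + 7 = 1342
b(4) = 5 × 1342 + 7 = 6717
b(5) = 5 × 6717 + 7 = 33592
b(6) = 5 × 33592 + 7 = 167967
b(7) = 5 × 167967 + 7 = 839842

839842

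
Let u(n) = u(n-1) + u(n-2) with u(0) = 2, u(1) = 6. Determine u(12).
Computing the sequence terms:
2, 6, 8, 14, 22, 36, 58, 94, 152, 246, 398, 644, 1042

1042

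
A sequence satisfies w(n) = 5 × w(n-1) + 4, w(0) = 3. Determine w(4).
Computing step by step:
w(0) = 3
w(1) = 5 × 3 + 4 = 19
w(2) = 5 × 19 + 4 = 99
w(3) = 5 × 99 + 4 = 499
w(4) = 5 × 499 + 4 = 2499

2499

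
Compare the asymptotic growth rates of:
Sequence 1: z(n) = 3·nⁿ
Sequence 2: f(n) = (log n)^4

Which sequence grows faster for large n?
Comparing growth rates:
Growth-rate hierarchy: log n ≺ any polynomial ≺ any exponential cⁿ (c>1) ≺ n! ≺ nⁿ.
super-exponential nⁿ dominates polylogarithmic (log n)^4 asymptotically.

z(n) grows faster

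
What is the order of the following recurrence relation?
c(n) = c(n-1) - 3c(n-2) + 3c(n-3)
The order is the largest lag k for which c(n-k) appears. Here the deepest term is c(n-3), so the order is 3.

Order 3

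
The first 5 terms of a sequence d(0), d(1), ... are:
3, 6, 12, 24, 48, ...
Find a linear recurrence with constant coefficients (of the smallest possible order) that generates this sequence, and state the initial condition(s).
Look for the lowest-order linear relation among consecutive terms.
Observation: each term is 2× the previous.
Check at n=2: 2·6 = 12. ✓

d(n) = 2 × d(n-1), d(0) = 3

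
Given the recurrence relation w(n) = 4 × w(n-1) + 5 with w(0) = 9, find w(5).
Computing step by step:
w(0) = 9
w(1) = 4 × 9 + 5 = 41
w(2) = 4 × 41 + 5 = 169
w(3) = 4 × 169 + 5 = 681
w(4) = 4 × 681 + 5 = 2729
w(5) = 4 × 2729 + 5 = 10921

10921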